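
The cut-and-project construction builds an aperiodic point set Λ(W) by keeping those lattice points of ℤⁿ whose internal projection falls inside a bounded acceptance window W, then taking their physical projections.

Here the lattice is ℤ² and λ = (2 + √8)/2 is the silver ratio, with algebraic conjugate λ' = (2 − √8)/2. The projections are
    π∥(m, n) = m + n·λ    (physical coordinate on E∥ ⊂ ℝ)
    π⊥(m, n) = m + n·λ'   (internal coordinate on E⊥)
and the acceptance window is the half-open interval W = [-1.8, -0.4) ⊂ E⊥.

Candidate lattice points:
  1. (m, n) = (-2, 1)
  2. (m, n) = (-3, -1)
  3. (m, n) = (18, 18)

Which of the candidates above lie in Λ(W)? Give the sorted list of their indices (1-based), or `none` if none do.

none

Compute λ' = (2−√8)/2 = -0.4142, so π⊥(m,n) = m -0.4142·n.
[1] lift (-2,1): star map gives -2.4142; window check -1.8 ≤ -2.4142 < -0.4 is false → out
[2] lift (-3,-1): star map gives -2.5858; window check -1.8 ≤ -2.5858 < -0.4 is false → out
[3] lift (18,18): star map gives 10.5442; window check -1.8 ≤ 10.5442 < -0.4 is false → out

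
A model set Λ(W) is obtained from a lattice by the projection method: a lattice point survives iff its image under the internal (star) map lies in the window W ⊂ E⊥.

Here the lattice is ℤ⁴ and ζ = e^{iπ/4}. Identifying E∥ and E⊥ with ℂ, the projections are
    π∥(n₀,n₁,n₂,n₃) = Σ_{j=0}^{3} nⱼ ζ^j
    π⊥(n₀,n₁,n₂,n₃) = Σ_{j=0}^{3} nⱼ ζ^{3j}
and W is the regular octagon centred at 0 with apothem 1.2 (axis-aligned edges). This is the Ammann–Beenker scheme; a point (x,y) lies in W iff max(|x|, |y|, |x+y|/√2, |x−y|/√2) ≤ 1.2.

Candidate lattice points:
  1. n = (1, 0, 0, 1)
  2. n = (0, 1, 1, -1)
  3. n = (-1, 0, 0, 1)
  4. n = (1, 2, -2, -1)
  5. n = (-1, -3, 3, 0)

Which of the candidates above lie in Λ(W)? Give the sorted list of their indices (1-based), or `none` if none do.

3

π⊥(n) = n₀ + n₁ζ³ + n₂ζ⁶ + n₃ζ⁹ where ζ = e^{iπ/4}.
candidate 1: n = (1, 0, 0, 1) → π⊥ ≈ (+1.707107, +0.707107); max(|x|,|y|,|x±y|/√2) = 1.707107 > 1.2 ⇒ ∉ W
candidate 2: n = (0, 1, 1, -1) → π⊥ ≈ (-1.414214, -1.000000); max(|x|,|y|,|x±y|/√2) = 1.707107 > 1.2 ⇒ ∉ W
candidate 3: n = (-1, 0, 0, 1) → π⊥ ≈ (-0.292893, +0.707107); max(|x|,|y|,|x±y|/√2) = 0.707107 ≤ 1.2 ⇒ ∈ W
candidate 4: n = (1, 2, -2, -1) → π⊥ ≈ (-1.121320, +2.707107); max(|x|,|y|,|x±y|/√2) = 2.707107 > 1.2 ⇒ ∉ W
candidate 5: n = (-1, -3, 3, 0) → π⊥ ≈ (+1.121320, -5.121320); max(|x|,|y|,|x±y|/√2) = 5.121320 > 1.2 ⇒ ∉ W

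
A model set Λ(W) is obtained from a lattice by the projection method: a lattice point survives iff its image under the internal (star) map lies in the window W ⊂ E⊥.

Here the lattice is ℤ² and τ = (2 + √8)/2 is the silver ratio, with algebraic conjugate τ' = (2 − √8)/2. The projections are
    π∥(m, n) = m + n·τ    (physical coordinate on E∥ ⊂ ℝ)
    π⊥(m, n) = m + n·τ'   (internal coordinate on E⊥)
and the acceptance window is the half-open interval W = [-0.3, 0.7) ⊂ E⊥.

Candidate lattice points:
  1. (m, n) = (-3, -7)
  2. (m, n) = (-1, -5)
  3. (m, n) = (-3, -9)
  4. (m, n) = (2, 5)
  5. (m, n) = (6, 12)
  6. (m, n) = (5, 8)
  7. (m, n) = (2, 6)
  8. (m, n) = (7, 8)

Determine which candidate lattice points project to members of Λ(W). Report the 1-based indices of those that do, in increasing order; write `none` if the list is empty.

1, 4

Compute τ' = (2−√8)/2 = -0.4142, so π⊥(m,n) = m -0.4142·n.
#1 (-3,-7): internal coord -3 + (-7)·τ' = -0.1005; -0.1005 ∈ [-0.3, 0.7) → IN Λ
#2 (-1,-5): internal coord -1 + (-5)·τ' = +1.0711; +1.0711 ∉ [-0.3, 0.7) → out
#3 (-3,-9): internal coord -3 + (-9)·τ' = +0.7279; +0.7279 ∉ [-0.3, 0.7) → out
#4 (2,5): internal coord 2 + (5)·τ' = -0.0711; -0.0711 ∈ [-0.3, 0.7) → IN Λ
#5 (6,12): internal coord 6 + (12)·τ' = +1.0294; +1.0294 ∉ [-0.3, 0.7) → out
#6 (5,8): internal coord 5 + (8)·τ' = +1.6863; +1.6863 ∉ [-0.3, 0.7) → out
#7 (2,6): internal coord 2 + (6)·τ' = -0.4853; -0.4853 ∉ [-0.3, 0.7) → out
#8 (7,8): internal coord 7 + (8)·τ' = +3.6863; +3.6863 ∉ [-0.3, 0.7) → out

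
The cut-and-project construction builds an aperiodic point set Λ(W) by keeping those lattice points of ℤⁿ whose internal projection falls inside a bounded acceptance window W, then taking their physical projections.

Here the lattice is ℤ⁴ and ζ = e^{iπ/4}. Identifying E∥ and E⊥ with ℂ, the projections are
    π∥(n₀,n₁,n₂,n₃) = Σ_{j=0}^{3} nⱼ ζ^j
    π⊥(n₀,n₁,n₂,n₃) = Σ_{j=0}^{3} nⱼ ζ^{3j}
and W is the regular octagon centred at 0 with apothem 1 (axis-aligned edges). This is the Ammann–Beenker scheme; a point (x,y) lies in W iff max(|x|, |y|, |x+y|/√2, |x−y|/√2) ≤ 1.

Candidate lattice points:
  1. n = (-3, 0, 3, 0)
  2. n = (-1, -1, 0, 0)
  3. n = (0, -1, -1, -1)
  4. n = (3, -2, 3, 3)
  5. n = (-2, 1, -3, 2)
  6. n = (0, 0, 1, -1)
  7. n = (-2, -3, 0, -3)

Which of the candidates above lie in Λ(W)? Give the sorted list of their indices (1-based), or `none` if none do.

Internal map: ζ^{3j} for j=0..3 gives (1,0), (−√2/2,√2/2), (0,−1), (√2/2,√2/2).
#1 (-3, 0, 3, 0): internal (-3.00000, -3.00000); octagon support 4.24264 vs apothem 1 → ∉ W
#2 (-1, -1, 0, 0): internal (-0.29289, -0.70711); octagon support 0.70711 vs apothem 1 → ∈ W
#3 (0, -1, -1, -1): internal (0.00000, -0.41421); octagon support 0.41421 vs apothem 1 → ∈ W
#4 (3, -2, 3, 3): internal (6.53553, -2.29289); octagon support 6.53553 vs apothem 1 → ∉ W
#5 (-2, 1, -3, 2): internal (-1.29289, 5.12132); octagon support 5.12132 vs apothem 1 → ∉ W
#6 (0, 0, 1, -1): internal (-0.70711, -1.70711); octagon support 1.70711 vs apothem 1 → ∉ W
#7 (-2, -3, 0, -3): internal (-2.00000, -4.24264); octagon support 4.41421 vs apothem 1 → ∉ W

2, 3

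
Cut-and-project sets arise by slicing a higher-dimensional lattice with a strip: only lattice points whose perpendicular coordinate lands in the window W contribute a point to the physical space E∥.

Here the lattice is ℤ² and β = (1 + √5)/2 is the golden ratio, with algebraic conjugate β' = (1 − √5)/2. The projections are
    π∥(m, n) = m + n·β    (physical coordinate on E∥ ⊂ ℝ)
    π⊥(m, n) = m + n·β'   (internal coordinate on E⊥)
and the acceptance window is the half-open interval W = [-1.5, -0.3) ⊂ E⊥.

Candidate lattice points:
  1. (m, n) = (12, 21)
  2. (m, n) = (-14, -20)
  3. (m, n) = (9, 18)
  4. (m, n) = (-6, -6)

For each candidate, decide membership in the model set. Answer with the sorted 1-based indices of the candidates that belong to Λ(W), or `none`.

Numerically β ≈ 1.6180 and β' = −1/β ≈ -0.6180.
candidate 1: (m,n)=(12,21) → π∥ = 12+21·β ≈ 45.9787, π⊥ = 12+21·β' ≈ -0.9787 ∈ [-1.5, -0.3) ⇒ IN Λ
candidate 2: (m,n)=(-14,-20) → π∥ = -14-20·β ≈ -46.3607, π⊥ = -14-20·β' ≈ -1.6393 ∉ [-1.5, -0.3) ⇒ out
candidate 3: (m,n)=(9,18) → π∥ = 9+18·β ≈ 38.1246, π⊥ = 9+18·β' ≈ -2.1246 ∉ [-1.5, -0.3) ⇒ out
candidate 4: (m,n)=(-6,-6) → π∥ = -6-6·β ≈ -15.7082, π⊥ = -6-6·β' ≈ -2.2918 ∉ [-1.5, -0.3) ⇒ out

1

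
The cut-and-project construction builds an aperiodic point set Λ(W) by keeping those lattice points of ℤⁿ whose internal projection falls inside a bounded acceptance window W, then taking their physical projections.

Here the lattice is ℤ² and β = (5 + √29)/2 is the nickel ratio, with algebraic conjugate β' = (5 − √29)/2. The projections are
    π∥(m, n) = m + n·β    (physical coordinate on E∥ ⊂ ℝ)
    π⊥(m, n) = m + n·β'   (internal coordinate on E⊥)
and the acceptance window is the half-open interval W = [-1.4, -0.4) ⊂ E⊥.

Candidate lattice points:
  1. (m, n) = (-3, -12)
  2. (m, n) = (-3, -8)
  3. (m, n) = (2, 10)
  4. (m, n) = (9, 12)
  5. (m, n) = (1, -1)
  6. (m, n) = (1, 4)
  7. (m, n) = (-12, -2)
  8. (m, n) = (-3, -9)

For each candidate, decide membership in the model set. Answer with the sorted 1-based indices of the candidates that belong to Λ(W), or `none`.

Numerically β ≈ 5.192582 and β' = −1/β ≈ -0.192582.
candidate 1: (m,n)=(-3,-12) → π∥ = -3-12·β ≈ -65.310989, π⊥ = -3-12·β' ≈ -0.689011 ∈ [-1.4, -0.4) ⇒ IN Λ
candidate 2: (m,n)=(-3,-8) → π∥ = -3-8·β ≈ -44.540659, π⊥ = -3-8·β' ≈ -1.459341 ∉ [-1.4, -0.4) ⇒ out
candidate 3: (m,n)=(2,10) → π∥ = 2+10·β ≈ 53.925824, π⊥ = 2+10·β' ≈ 0.074176 ∉ [-1.4, -0.4) ⇒ out
candidate 4: (m,n)=(9,12) → π∥ = 9+12·β ≈ 71.310989, π⊥ = 9+12·β' ≈ 6.689011 ∉ [-1.4, -0.4) ⇒ out
candidate 5: (m,n)=(1,-1) → π∥ = 1-1·β ≈ -4.192582, π⊥ = 1-1·β' ≈ 1.192582 ∉ [-1.4, -0.4) ⇒ out
candidate 6: (m,n)=(1,4) → π∥ = 1+4·β ≈ 21.770330, π⊥ = 1+4·β' ≈ 0.229670 ∉ [-1.4, -0.4) ⇒ out
candidate 7: (m,n)=(-12,-2) → π∥ = -12-2·β ≈ -22.385165, π⊥ = -12-2·β' ≈ -11.614835 ∉ [-1.4, -0.4) ⇒ out
candidate 8: (m,n)=(-3,-9) → π∥ = -3-9·β ≈ -49.733242, π⊥ = -3-9·β' ≈ -1.266758 ∈ [-1.4, -0.4) ⇒ IN Λ

1, 8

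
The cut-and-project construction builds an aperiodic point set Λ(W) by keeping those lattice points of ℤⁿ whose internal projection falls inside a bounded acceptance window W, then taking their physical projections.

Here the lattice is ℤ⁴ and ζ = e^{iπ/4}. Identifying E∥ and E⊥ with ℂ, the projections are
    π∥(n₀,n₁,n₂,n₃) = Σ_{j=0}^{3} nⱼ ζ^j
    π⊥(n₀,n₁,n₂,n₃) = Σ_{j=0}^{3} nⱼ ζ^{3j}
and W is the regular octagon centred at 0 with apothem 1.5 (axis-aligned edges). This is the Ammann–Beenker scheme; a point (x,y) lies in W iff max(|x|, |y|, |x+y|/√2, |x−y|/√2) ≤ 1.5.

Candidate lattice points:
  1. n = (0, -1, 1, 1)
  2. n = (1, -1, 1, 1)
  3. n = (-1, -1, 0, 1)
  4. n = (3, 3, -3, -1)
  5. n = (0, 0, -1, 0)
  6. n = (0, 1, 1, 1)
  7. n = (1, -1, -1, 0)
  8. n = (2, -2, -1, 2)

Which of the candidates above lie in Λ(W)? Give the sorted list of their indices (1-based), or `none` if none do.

Internal map: ζ^{3j} for j=0..3 gives (1,0), (−√2/2,√2/2), (0,−1), (√2/2,√2/2).
#1 (0, -1, 1, 1): internal (1.414214, -1.000000); octagon support 1.707107 vs apothem 1.5 → ∉ W
#2 (1, -1, 1, 1): internal (2.414214, -1.000000); octagon support 2.414214 vs apothem 1.5 → ∉ W
#3 (-1, -1, 0, 1): internal (0.414214, 0.000000); octagon support 0.414214 vs apothem 1.5 → ∈ W
#4 (3, 3, -3, -1): internal (0.171573, 4.414214); octagon support 4.414214 vs apothem 1.5 → ∉ W
#5 (0, 0, -1, 0): internal (0.000000, 1.000000); octagon support 1.000000 vs apothem 1.5 → ∈ W
#6 (0, 1, 1, 1): internal (0.000000, 0.414214); octagon support 0.414214 vs apothem 1.5 → ∈ W
#7 (1, -1, -1, 0): internal (1.707107, 0.292893); octagon support 1.707107 vs apothem 1.5 → ∉ W
#8 (2, -2, -1, 2): internal (4.828427, 1.000000); octagon support 4.828427 vs apothem 1.5 → ∉ W

3, 5, 6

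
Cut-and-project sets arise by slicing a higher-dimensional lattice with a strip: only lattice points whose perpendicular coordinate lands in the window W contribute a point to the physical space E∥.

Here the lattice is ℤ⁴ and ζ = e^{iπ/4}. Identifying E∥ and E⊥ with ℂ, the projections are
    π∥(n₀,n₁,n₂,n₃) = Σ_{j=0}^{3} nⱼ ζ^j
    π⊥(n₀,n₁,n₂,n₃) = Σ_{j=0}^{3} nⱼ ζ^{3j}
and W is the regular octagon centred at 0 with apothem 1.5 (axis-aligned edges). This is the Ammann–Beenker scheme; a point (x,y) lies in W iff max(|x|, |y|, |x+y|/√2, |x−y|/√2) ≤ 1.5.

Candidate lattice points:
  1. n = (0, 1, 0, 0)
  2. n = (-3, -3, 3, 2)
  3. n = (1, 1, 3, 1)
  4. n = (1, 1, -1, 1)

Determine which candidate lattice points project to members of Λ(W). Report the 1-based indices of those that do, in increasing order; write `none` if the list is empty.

1

π⊥(n) = n₀ + n₁ζ³ + n₂ζ⁶ + n₃ζ⁹ where ζ = e^{iπ/4}.
candidate 1: n = (0, 1, 0, 0) → π⊥ ≈ (-0.707107, +0.707107); max(|x|,|y|,|x±y|/√2) = 1.000000 ≤ 1.5 ⇒ ∈ W
candidate 2: n = (-3, -3, 3, 2) → π⊥ ≈ (+0.535534, -3.707107); max(|x|,|y|,|x±y|/√2) = 3.707107 > 1.5 ⇒ ∉ W
candidate 3: n = (1, 1, 3, 1) → π⊥ ≈ (+1.000000, -1.585786); max(|x|,|y|,|x±y|/√2) = 1.828427 > 1.5 ⇒ ∉ W
candidate 4: n = (1, 1, -1, 1) → π⊥ ≈ (+1.000000, +2.414214); max(|x|,|y|,|x±y|/√2) = 2.414214 > 1.5 ⇒ ∉ W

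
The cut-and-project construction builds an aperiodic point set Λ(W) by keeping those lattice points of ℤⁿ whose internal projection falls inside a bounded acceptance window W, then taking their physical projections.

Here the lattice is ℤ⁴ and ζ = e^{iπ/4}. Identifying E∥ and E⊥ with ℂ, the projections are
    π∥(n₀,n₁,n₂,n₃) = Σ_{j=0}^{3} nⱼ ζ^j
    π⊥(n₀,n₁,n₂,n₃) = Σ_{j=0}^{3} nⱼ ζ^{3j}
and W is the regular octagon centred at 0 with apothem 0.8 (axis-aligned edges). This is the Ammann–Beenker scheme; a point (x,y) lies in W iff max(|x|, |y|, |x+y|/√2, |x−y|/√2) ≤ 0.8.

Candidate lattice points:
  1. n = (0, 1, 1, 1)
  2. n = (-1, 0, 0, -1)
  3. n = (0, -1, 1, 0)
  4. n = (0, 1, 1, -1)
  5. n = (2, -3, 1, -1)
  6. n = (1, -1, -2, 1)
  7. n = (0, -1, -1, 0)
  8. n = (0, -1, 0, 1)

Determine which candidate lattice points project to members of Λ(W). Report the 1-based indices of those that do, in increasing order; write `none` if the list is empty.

π⊥(n) = n₀ + n₁ζ³ + n₂ζ⁶ + n₃ζ⁹ where ζ = e^{iπ/4}.
#1 (0, 1, 1, 1): internal (0.00000, 0.41421); octagon support 0.41421 vs apothem 0.8 → ∈ W
#2 (-1, 0, 0, -1): internal (-1.70711, -0.70711); octagon support 1.70711 vs apothem 0.8 → ∉ W
#3 (0, -1, 1, 0): internal (0.70711, -1.70711); octagon support 1.70711 vs apothem 0.8 → ∉ W
#4 (0, 1, 1, -1): internal (-1.41421, -1.00000); octagon support 1.70711 vs apothem 0.8 → ∉ W
#5 (2, -3, 1, -1): internal (3.41421, -3.82843); octagon support 5.12132 vs apothem 0.8 → ∉ W
#6 (1, -1, -2, 1): internal (2.41421, 2.00000); octagon support 3.12132 vs apothem 0.8 → ∉ W
#7 (0, -1, -1, 0): internal (0.70711, 0.29289); octagon support 0.70711 vs apothem 0.8 → ∈ W
#8 (0, -1, 0, 1): internal (1.41421, 0.00000); octagon support 1.41421 vs apothem 0.8 → ∉ W

1, 7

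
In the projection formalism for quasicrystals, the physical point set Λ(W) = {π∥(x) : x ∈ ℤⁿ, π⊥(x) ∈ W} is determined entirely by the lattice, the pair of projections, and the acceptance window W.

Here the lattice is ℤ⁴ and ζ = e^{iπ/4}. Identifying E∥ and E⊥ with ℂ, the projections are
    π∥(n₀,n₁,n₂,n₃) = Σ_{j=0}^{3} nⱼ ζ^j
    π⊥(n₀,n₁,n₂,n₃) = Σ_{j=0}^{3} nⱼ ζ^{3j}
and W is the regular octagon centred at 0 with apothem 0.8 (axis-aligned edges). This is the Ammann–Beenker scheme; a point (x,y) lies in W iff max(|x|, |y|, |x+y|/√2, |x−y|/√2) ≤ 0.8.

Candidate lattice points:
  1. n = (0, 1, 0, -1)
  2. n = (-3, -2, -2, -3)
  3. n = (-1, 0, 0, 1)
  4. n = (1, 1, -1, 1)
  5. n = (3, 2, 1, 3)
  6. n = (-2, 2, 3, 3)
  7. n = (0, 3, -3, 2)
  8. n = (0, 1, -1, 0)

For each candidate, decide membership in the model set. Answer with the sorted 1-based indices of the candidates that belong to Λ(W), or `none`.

3

Internal map: ζ^{3j} for j=0..3 gives (1,0), (−√2/2,√2/2), (0,−1), (√2/2,√2/2).
candidate 1: n = (0, 1, 0, -1) → π⊥ ≈ (-1.414214, +0.000000); max(|x|,|y|,|x±y|/√2) = 1.414214 > 0.8 ⇒ ∉ W
candidate 2: n = (-3, -2, -2, -3) → π⊥ ≈ (-3.707107, -1.535534); max(|x|,|y|,|x±y|/√2) = 3.707107 > 0.8 ⇒ ∉ W
candidate 3: n = (-1, 0, 0, 1) → π⊥ ≈ (-0.292893, +0.707107); max(|x|,|y|,|x±y|/√2) = 0.707107 ≤ 0.8 ⇒ ∈ W
candidate 4: n = (1, 1, -1, 1) → π⊥ ≈ (+1.000000, +2.414214); max(|x|,|y|,|x±y|/√2) = 2.414214 > 0.8 ⇒ ∉ W
candidate 5: n = (3, 2, 1, 3) → π⊥ ≈ (+3.707107, +2.535534); max(|x|,|y|,|x±y|/√2) = 4.414214 > 0.8 ⇒ ∉ W
candidate 6: n = (-2, 2, 3, 3) → π⊥ ≈ (-1.292893, +0.535534); max(|x|,|y|,|x±y|/√2) = 1.292893 > 0.8 ⇒ ∉ W
candidate 7: n = (0, 3, -3, 2) → π⊥ ≈ (-0.707107, +6.535534); max(|x|,|y|,|x±y|/√2) = 6.535534 > 0.8 ⇒ ∉ W
candidate 8: n = (0, 1, -1, 0) → π⊥ ≈ (-0.707107, +1.707107); max(|x|,|y|,|x±y|/√2) = 1.707107 > 0.8 ⇒ ∉ W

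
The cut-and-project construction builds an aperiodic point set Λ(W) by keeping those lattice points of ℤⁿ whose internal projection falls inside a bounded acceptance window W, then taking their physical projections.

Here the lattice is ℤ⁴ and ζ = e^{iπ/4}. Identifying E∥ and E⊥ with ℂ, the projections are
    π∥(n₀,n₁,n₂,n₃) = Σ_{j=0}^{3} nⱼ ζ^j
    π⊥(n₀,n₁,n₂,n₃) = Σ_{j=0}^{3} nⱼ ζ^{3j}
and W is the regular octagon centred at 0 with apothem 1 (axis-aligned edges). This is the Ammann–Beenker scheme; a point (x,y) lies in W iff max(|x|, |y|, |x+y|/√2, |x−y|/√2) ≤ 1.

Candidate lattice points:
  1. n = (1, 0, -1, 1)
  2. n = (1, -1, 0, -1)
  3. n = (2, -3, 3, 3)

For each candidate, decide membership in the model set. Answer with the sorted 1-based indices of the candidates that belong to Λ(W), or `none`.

π⊥(n) = n₀ + n₁ζ³ + n₂ζ⁶ + n₃ζ⁹ where ζ = e^{iπ/4}.
candidate 1: n = (1, 0, -1, 1) → π⊥ ≈ (+1.707107, +1.707107); max(|x|,|y|,|x±y|/√2) = 2.414214 > 1 ⇒ ∉ W
candidate 2: n = (1, -1, 0, -1) → π⊥ ≈ (+1.000000, -1.414214); max(|x|,|y|,|x±y|/√2) = 1.707107 > 1 ⇒ ∉ W
candidate 3: n = (2, -3, 3, 3) → π⊥ ≈ (+6.242641, -3.000000); max(|x|,|y|,|x±y|/√2) = 6.535534 > 1 ⇒ ∉ W

none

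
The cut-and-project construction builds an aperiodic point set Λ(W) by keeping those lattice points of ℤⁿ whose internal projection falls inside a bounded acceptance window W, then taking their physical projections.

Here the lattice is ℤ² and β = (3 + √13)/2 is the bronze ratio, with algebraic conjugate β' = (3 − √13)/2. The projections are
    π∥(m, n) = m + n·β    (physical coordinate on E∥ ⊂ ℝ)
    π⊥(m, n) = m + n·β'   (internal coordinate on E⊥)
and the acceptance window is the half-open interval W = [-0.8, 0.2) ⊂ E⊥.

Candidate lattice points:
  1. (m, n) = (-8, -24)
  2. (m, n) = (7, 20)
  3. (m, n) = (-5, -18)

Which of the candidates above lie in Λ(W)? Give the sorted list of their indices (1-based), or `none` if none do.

1

Compute β' = (3−√13)/2 = -0.302776, so π⊥(m,n) = m -0.302776·n.
candidate 1: (m,n)=(-8,-24) → π∥ = -8-24·β ≈ -87.266615, π⊥ = -8-24·β' ≈ -0.733385 ∈ [-0.8, 0.2) ⇒ IN Λ
candidate 2: (m,n)=(7,20) → π∥ = 7+20·β ≈ 73.055513, π⊥ = 7+20·β' ≈ 0.944487 ∉ [-0.8, 0.2) ⇒ out
candidate 3: (m,n)=(-5,-18) → π∥ = -5-18·β ≈ -64.449961, π⊥ = -5-18·β' ≈ 0.449961 ∉ [-0.8, 0.2) ⇒ out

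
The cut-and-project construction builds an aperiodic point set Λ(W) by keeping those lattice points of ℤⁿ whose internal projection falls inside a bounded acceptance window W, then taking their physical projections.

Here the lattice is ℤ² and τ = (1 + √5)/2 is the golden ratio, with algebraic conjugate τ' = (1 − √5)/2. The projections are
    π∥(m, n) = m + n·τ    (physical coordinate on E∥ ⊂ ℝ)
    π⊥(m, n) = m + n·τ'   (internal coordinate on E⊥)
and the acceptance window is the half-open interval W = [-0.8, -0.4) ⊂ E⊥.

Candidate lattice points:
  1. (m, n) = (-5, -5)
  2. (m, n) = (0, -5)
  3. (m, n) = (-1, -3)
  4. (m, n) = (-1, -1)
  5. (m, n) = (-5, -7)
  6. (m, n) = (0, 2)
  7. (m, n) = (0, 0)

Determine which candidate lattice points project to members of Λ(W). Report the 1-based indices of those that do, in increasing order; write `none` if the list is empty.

5

τ' = (1−√5)/2 ≈ -0.61803.
candidate 1: (m,n)=(-5,-5) → π∥ = -5-5·τ ≈ -13.09017, π⊥ = -5-5·τ' ≈ -1.90983 ∉ [-0.8, -0.4) ⇒ out
candidate 2: (m,n)=(0,-5) → π∥ = 0-5·τ ≈ -8.09017, π⊥ = 0-5·τ' ≈ 3.09017 ∉ [-0.8, -0.4) ⇒ out
candidate 3: (m,n)=(-1,-3) → π∥ = -1-3·τ ≈ -5.85410, π⊥ = -1-3·τ' ≈ 0.85410 ∉ [-0.8, -0.4) ⇒ out
candidate 4: (m,n)=(-1,-1) → π∥ = -1-1·τ ≈ -2.61803, π⊥ = -1-1·τ' ≈ -0.38197 ∉ [-0.8, -0.4) ⇒ out
candidate 5: (m,n)=(-5,-7) → π∥ = -5-7·τ ≈ -16.32624, π⊥ = -5-7·τ' ≈ -0.67376 ∈ [-0.8, -0.4) ⇒ IN Λ
candidate 6: (m,n)=(0,2) → π∥ = 0+2·τ ≈ 3.23607, π⊥ = 0+2·τ' ≈ -1.23607 ∉ [-0.8, -0.4) ⇒ out
candidate 7: (m,n)=(0,0) → π∥ = 0+0·τ ≈ 0.00000, π⊥ = 0+0·τ' ≈ 0.00000 ∉ [-0.8, -0.4) ⇒ out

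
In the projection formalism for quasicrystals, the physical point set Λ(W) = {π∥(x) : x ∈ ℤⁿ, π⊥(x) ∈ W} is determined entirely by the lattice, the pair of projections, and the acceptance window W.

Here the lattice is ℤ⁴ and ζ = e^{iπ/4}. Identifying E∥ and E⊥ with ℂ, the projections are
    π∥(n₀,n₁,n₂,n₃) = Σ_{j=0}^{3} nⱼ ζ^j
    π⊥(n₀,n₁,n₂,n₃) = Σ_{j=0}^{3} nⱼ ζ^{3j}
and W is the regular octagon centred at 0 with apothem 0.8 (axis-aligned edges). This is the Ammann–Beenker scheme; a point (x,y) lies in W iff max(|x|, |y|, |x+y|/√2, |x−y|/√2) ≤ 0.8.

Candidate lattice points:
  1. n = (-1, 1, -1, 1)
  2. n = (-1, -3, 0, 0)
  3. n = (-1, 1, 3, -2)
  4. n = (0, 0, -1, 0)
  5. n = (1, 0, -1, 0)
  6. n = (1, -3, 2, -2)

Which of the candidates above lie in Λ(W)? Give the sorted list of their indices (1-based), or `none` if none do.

With ζ = e^{iπ/4} the internal vectors are ζ^0,ζ^3,ζ^6,ζ^9.
candidate 1: n = (-1, 1, -1, 1) → π⊥ ≈ (-1.0000, +2.4142); max(|x|,|y|,|x±y|/√2) = 2.4142 > 0.8 ⇒ ∉ W
candidate 2: n = (-1, -3, 0, 0) → π⊥ ≈ (+1.1213, -2.1213); max(|x|,|y|,|x±y|/√2) = 2.2929 > 0.8 ⇒ ∉ W
candidate 3: n = (-1, 1, 3, -2) → π⊥ ≈ (-3.1213, -3.7071); max(|x|,|y|,|x±y|/√2) = 4.8284 > 0.8 ⇒ ∉ W
candidate 4: n = (0, 0, -1, 0) → π⊥ ≈ (+0.0000, +1.0000); max(|x|,|y|,|x±y|/√2) = 1.0000 > 0.8 ⇒ ∉ W
candidate 5: n = (1, 0, -1, 0) → π⊥ ≈ (+1.0000, +1.0000); max(|x|,|y|,|x±y|/√2) = 1.4142 > 0.8 ⇒ ∉ W
candidate 6: n = (1, -3, 2, -2) → π⊥ ≈ (+1.7071, -5.5355); max(|x|,|y|,|x±y|/√2) = 5.5355 > 0.8 ⇒ ∉ W

none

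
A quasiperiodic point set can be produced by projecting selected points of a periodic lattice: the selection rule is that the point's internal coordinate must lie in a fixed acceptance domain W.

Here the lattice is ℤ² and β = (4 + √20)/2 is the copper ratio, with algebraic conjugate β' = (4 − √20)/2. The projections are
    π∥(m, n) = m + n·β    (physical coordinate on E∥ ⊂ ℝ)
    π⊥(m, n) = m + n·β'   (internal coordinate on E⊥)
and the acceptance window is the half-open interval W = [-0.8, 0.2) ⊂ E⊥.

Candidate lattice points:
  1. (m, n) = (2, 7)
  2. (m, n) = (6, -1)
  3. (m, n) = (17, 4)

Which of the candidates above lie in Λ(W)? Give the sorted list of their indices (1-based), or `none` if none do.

Numerically β ≈ 4.23607 and β' = −1/β ≈ -0.23607.
candidate 1: (m,n)=(2,7) → π∥ = 2+7·β ≈ 31.65248, π⊥ = 2+7·β' ≈ 0.34752 ∉ [-0.8, 0.2) ⇒ out
candidate 2: (m,n)=(6,-1) → π∥ = 6-1·β ≈ 1.76393, π⊥ = 6-1·β' ≈ 6.23607 ∉ [-0.8, 0.2) ⇒ out
candidate 3: (m,n)=(17,4) → π∥ = 17+4·β ≈ 33.94427, π⊥ = 17+4·β' ≈ 16.05573 ∉ [-0.8, 0.2) ⇒ out

none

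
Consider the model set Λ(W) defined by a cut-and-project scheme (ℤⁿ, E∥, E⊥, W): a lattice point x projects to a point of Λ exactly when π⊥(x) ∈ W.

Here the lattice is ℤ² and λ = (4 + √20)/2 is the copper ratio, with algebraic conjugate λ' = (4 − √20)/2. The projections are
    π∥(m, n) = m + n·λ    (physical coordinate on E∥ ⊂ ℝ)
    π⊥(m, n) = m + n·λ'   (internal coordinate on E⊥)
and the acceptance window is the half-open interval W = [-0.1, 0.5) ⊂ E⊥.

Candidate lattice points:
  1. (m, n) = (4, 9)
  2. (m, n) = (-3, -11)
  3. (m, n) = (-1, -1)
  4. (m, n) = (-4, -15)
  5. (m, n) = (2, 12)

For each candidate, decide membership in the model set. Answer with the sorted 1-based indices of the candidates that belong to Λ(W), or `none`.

Compute λ' = (4−√20)/2 = -0.236068, so π⊥(m,n) = m -0.236068·n.
[1] lift (4,9): star map gives 1.875388; window check -0.1 ≤ 1.875388 < 0.5 is false → out
[2] lift (-3,-11): star map gives -0.403252; window check -0.1 ≤ -0.403252 < 0.5 is false → out
[3] lift (-1,-1): star map gives -0.763932; window check -0.1 ≤ -0.763932 < 0.5 is false → out
[4] lift (-4,-15): star map gives -0.458980; window check -0.1 ≤ -0.458980 < 0.5 is false → out
[5] lift (2,12): star map gives -0.832816; window check -0.1 ≤ -0.832816 < 0.5 is false → out

none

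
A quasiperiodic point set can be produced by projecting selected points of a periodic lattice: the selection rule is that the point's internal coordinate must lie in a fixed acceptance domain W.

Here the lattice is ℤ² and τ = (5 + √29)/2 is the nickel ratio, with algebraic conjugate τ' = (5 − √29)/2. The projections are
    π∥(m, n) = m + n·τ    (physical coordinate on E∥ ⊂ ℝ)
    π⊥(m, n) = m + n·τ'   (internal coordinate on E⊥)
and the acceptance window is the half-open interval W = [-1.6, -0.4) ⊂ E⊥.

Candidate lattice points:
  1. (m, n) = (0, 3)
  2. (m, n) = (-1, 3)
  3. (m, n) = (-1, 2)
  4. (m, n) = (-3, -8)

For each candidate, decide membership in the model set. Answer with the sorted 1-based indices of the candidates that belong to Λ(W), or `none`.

τ' = (5−√29)/2 ≈ -0.1926.
candidate 1: (m,n)=(0,3) → π∥ = 0+3·τ ≈ 15.5777, π⊥ = 0+3·τ' ≈ -0.5777 ∈ [-1.6, -0.4) ⇒ IN Λ
candidate 2: (m,n)=(-1,3) → π∥ = -1+3·τ ≈ 14.5777, π⊥ = -1+3·τ' ≈ -1.5777 ∈ [-1.6, -0.4) ⇒ IN Λ
candidate 3: (m,n)=(-1,2) → π∥ = -1+2·τ ≈ 9.3852, π⊥ = -1+2·τ' ≈ -1.3852 ∈ [-1.6, -0.4) ⇒ IN Λ
candidate 4: (m,n)=(-3,-8) → π∥ = -3-8·τ ≈ -44.5407, π⊥ = -3-8·τ' ≈ -1.4593 ∈ [-1.6, -0.4) ⇒ IN Λ

1, 2, 3, 4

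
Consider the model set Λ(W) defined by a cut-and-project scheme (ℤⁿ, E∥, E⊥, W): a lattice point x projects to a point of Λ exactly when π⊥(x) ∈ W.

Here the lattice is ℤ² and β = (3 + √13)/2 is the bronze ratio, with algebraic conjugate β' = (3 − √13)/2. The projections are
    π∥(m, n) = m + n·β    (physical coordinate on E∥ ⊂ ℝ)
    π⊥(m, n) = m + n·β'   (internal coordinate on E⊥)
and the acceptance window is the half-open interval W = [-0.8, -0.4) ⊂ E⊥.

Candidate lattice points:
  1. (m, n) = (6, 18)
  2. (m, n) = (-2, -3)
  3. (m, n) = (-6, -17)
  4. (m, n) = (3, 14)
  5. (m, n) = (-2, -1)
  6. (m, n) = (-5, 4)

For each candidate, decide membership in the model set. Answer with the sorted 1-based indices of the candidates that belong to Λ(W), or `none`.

none

β' = (3−√13)/2 ≈ -0.3028.
candidate 1: (m,n)=(6,18) → π∥ = 6+18·β ≈ 65.4500, π⊥ = 6+18·β' ≈ 0.5500 ∉ [-0.8, -0.4) ⇒ out
candidate 2: (m,n)=(-2,-3) → π∥ = -2-3·β ≈ -11.9083, π⊥ = -2-3·β' ≈ -1.0917 ∉ [-0.8, -0.4) ⇒ out
candidate 3: (m,n)=(-6,-17) → π∥ = -6-17·β ≈ -62.1472, π⊥ = -6-17·β' ≈ -0.8528 ∉ [-0.8, -0.4) ⇒ out
candidate 4: (m,n)=(3,14) → π∥ = 3+14·β ≈ 49.2389, π⊥ = 3+14·β' ≈ -1.2389 ∉ [-0.8, -0.4) ⇒ out
candidate 5: (m,n)=(-2,-1) → π∥ = -2-1·β ≈ -5.3028, π⊥ = -2-1·β' ≈ -1.6972 ∉ [-0.8, -0.4) ⇒ out
candidate 6: (m,n)=(-5,4) → π∥ = -5+4·β ≈ 8.2111, π⊥ = -5+4·β' ≈ -6.2111 ∉ [-0.8, -0.4) ⇒ out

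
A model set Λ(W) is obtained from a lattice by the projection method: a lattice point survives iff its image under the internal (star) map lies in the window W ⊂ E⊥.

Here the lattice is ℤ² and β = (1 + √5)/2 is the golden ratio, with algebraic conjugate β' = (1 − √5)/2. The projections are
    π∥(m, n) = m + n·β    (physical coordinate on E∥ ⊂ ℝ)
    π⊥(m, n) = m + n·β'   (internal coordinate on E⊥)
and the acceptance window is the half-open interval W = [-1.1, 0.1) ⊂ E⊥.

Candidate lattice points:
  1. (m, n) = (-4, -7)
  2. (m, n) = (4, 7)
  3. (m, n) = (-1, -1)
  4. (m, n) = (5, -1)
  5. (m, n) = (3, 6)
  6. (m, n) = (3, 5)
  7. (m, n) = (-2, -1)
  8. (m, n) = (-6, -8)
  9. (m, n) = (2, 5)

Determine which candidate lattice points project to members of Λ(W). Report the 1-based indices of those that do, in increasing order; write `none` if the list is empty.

β' = (1−√5)/2 ≈ -0.618034.
#1 (-4,-7): internal coord -4 + (-7)·β' = +0.326238; +0.326238 ∉ [-1.1, 0.1) → out
#2 (4,7): internal coord 4 + (7)·β' = -0.326238; -0.326238 ∈ [-1.1, 0.1) → IN Λ
#3 (-1,-1): internal coord -1 + (-1)·β' = -0.381966; -0.381966 ∈ [-1.1, 0.1) → IN Λ
#4 (5,-1): internal coord 5 + (-1)·β' = +5.618034; +5.618034 ∉ [-1.1, 0.1) → out
#5 (3,6): internal coord 3 + (6)·β' = -0.708204; -0.708204 ∈ [-1.1, 0.1) → IN Λ
#6 (3,5): internal coord 3 + (5)·β' = -0.090170; -0.090170 ∈ [-1.1, 0.1) → IN Λ
#7 (-2,-1): internal coord -2 + (-1)·β' = -1.381966; -1.381966 ∉ [-1.1, 0.1) → out
#8 (-6,-8): internal coord -6 + (-8)·β' = -1.055728; -1.055728 ∈ [-1.1, 0.1) → IN Λ
#9 (2,5): internal coord 2 + (5)·β' = -1.090170; -1.090170 ∈ [-1.1, 0.1) → IN Λ

2, 3, 5, 6, 8, 9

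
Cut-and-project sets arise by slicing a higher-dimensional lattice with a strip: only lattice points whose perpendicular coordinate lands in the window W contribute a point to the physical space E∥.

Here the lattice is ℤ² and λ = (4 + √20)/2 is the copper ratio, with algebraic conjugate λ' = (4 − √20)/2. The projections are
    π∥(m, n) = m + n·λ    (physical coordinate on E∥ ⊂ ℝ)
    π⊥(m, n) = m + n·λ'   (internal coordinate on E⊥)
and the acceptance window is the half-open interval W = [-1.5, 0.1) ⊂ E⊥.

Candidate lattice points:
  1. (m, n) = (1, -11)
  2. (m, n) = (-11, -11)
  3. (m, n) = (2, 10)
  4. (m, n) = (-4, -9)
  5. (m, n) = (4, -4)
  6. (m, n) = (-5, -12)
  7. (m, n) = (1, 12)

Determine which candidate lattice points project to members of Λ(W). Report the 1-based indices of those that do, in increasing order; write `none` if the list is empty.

3

λ' = (4−√20)/2 ≈ -0.23607.
#1 (1,-11): internal coord 1 + (-11)·λ' = +3.59675; +3.59675 ∉ [-1.5, 0.1) → out
#2 (-11,-11): internal coord -11 + (-11)·λ' = -8.40325; -8.40325 ∉ [-1.5, 0.1) → out
#3 (2,10): internal coord 2 + (10)·λ' = -0.36068; -0.36068 ∈ [-1.5, 0.1) → IN Λ
#4 (-4,-9): internal coord -4 + (-9)·λ' = -1.87539; -1.87539 ∉ [-1.5, 0.1) → out
#5 (4,-4): internal coord 4 + (-4)·λ' = +4.94427; +4.94427 ∉ [-1.5, 0.1) → out
#6 (-5,-12): internal coord -5 + (-12)·λ' = -2.16718; -2.16718 ∉ [-1.5, 0.1) → out
#7 (1,12): internal coord 1 + (12)·λ' = -1.83282; -1.83282 ∉ [-1.5, 0.1) → out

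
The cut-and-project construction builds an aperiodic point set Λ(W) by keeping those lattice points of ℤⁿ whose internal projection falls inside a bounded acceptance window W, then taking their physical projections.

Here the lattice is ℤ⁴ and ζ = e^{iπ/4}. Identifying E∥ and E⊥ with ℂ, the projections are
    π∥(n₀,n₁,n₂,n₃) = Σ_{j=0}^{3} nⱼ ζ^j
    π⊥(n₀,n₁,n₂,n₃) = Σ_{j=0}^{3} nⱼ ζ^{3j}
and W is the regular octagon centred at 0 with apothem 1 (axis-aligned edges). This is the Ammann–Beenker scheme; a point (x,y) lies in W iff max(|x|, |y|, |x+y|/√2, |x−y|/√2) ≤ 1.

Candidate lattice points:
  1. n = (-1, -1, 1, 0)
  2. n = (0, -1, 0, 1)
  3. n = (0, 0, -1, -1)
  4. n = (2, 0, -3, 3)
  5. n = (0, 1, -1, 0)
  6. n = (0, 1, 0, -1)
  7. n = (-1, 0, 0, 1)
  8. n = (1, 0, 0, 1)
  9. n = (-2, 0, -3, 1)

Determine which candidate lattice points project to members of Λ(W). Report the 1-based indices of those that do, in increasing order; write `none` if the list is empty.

Internal map: ζ^{3j} for j=0..3 gives (1,0), (−√2/2,√2/2), (0,−1), (√2/2,√2/2).
#1 (-1, -1, 1, 0): internal (-0.29289, -1.70711); octagon support 1.70711 vs apothem 1 → ∉ W
#2 (0, -1, 0, 1): internal (1.41421, 0.00000); octagon support 1.41421 vs apothem 1 → ∉ W
#3 (0, 0, -1, -1): internal (-0.70711, 0.29289); octagon support 0.70711 vs apothem 1 → ∈ W
#4 (2, 0, -3, 3): internal (4.12132, 5.12132); octagon support 6.53553 vs apothem 1 → ∉ W
#5 (0, 1, -1, 0): internal (-0.70711, 1.70711); octagon support 1.70711 vs apothem 1 → ∉ W
#6 (0, 1, 0, -1): internal (-1.41421, 0.00000); octagon support 1.41421 vs apothem 1 → ∉ W
#7 (-1, 0, 0, 1): internal (-0.29289, 0.70711); octagon support 0.70711 vs apothem 1 → ∈ W
#8 (1, 0, 0, 1): internal (1.70711, 0.70711); octagon support 1.70711 vs apothem 1 → ∉ W
#9 (-2, 0, -3, 1): internal (-1.29289, 3.70711); octagon support 3.70711 vs apothem 1 → ∉ W

3, 7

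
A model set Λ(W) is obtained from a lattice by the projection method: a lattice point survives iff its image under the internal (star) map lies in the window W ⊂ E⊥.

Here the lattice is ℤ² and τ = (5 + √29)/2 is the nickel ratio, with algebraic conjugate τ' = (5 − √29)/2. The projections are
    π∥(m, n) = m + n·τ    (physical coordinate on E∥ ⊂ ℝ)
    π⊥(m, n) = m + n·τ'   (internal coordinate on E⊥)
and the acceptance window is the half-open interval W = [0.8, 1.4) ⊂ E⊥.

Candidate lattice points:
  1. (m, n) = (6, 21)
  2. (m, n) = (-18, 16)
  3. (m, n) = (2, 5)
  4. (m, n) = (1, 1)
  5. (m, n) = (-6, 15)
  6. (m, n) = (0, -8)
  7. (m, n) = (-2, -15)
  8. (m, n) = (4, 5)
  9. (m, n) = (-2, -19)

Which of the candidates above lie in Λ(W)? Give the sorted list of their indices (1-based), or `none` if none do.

Numerically τ ≈ 5.1926 and τ' = −1/τ ≈ -0.1926.
candidate 1: (m,n)=(6,21) → π∥ = 6+21·τ ≈ 115.0442, π⊥ = 6+21·τ' ≈ 1.9558 ∉ [0.8, 1.4) ⇒ out
candidate 2: (m,n)=(-18,16) → π∥ = -18+16·τ ≈ 65.0813, π⊥ = -18+16·τ' ≈ -21.0813 ∉ [0.8, 1.4) ⇒ out
candidate 3: (m,n)=(2,5) → π∥ = 2+5·τ ≈ 27.9629, π⊥ = 2+5·τ' ≈ 1.0371 ∈ [0.8, 1.4) ⇒ IN Λ
candidate 4: (m,n)=(1,1) → π∥ = 1+1·τ ≈ 6.1926, π⊥ = 1+1·τ' ≈ 0.8074 ∈ [0.8, 1.4) ⇒ IN Λ
candidate 5: (m,n)=(-6,15) → π∥ = -6+15·τ ≈ 71.8887, π⊥ = -6+15·τ' ≈ -8.8887 ∉ [0.8, 1.4) ⇒ out
candidate 6: (m,n)=(0,-8) → π∥ = 0-8·τ ≈ -41.5407, π⊥ = 0-8·τ' ≈ 1.5407 ∉ [0.8, 1.4) ⇒ out
candidate 7: (m,n)=(-2,-15) → π∥ = -2-15·τ ≈ -79.8887, π⊥ = -2-15·τ' ≈ 0.8887 ∈ [0.8, 1.4) ⇒ IN Λ
candidate 8: (m,n)=(4,5) → π∥ = 4+5·τ ≈ 29.9629, π⊥ = 4+5·τ' ≈ 3.0371 ∉ [0.8, 1.4) ⇒ out
candidate 9: (m,n)=(-2,-19) → π∥ = -2-19·τ ≈ -100.6591, π⊥ = -2-19·τ' ≈ 1.6591 ∉ [0.8, 1.4) ⇒ out

3, 4, 7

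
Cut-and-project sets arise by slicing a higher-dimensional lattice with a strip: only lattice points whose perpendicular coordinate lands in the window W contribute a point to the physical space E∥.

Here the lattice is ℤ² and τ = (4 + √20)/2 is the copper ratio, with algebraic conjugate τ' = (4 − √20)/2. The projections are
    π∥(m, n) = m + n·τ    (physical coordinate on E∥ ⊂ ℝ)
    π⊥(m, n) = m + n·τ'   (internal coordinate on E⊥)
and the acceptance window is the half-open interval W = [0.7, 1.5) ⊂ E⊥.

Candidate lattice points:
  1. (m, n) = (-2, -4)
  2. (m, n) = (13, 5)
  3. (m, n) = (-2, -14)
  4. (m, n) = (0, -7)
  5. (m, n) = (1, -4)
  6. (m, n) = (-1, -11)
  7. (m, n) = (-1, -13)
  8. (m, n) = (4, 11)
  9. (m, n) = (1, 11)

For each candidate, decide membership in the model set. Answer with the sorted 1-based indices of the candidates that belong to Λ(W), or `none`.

3, 8

Numerically τ ≈ 4.23607 and τ' = −1/τ ≈ -0.23607.
[1] lift (-2,-4): star map gives -1.05573; window check 0.7 ≤ -1.05573 < 1.5 is false → out
[2] lift (13,5): star map gives 11.81966; window check 0.7 ≤ 11.81966 < 1.5 is false → out
[3] lift (-2,-14): star map gives 1.30495; window check 0.7 ≤ 1.30495 < 1.5 is true → IN Λ
[4] lift (0,-7): star map gives 1.65248; window check 0.7 ≤ 1.65248 < 1.5 is false → out
[5] lift (1,-4): star map gives 1.94427; window check 0.7 ≤ 1.94427 < 1.5 is false → out
[6] lift (-1,-11): star map gives 1.59675; window check 0.7 ≤ 1.59675 < 1.5 is false → out
[7] lift (-1,-13): star map gives 2.06888; window check 0.7 ≤ 2.06888 < 1.5 is false → out
[8] lift (4,11): star map gives 1.40325; window check 0.7 ≤ 1.40325 < 1.5 is true → IN Λ
[9] lift (1,11): star map gives -1.59675; window check 0.7 ≤ -1.59675 < 1.5 is false → out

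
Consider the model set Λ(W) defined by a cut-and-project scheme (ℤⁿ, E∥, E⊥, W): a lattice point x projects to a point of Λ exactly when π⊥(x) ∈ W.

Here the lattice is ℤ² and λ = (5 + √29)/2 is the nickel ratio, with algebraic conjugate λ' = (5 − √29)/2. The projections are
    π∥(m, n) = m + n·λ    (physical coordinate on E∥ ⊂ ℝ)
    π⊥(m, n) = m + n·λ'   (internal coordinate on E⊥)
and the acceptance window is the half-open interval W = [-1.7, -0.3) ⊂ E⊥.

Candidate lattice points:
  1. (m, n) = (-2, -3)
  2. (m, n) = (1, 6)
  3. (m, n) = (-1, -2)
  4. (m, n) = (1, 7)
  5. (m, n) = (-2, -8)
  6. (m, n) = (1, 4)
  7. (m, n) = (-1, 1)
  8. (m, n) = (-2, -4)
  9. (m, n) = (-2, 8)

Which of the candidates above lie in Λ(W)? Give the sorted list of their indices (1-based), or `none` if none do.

1, 3, 4, 5, 7, 8

λ' = (5−√29)/2 ≈ -0.19258.
#1 (-2,-3): internal coord -2 + (-3)·λ' = -1.42225; -1.42225 ∈ [-1.7, -0.3) → IN Λ
#2 (1,6): internal coord 1 + (6)·λ' = -0.15549; -0.15549 ∉ [-1.7, -0.3) → out
#3 (-1,-2): internal coord -1 + (-2)·λ' = -0.61484; -0.61484 ∈ [-1.7, -0.3) → IN Λ
#4 (1,7): internal coord 1 + (7)·λ' = -0.34808; -0.34808 ∈ [-1.7, -0.3) → IN Λ
#5 (-2,-8): internal coord -2 + (-8)·λ' = -0.45934; -0.45934 ∈ [-1.7, -0.3) → IN Λ
#6 (1,4): internal coord 1 + (4)·λ' = +0.22967; +0.22967 ∉ [-1.7, -0.3) → out
#7 (-1,1): internal coord -1 + (1)·λ' = -1.19258; -1.19258 ∈ [-1.7, -0.3) → IN Λ
#8 (-2,-4): internal coord -2 + (-4)·λ' = -1.22967; -1.22967 ∈ [-1.7, -0.3) → IN Λ
#9 (-2,8): internal coord -2 + (8)·λ' = -3.54066; -3.54066 ∉ [-1.7, -0.3) → out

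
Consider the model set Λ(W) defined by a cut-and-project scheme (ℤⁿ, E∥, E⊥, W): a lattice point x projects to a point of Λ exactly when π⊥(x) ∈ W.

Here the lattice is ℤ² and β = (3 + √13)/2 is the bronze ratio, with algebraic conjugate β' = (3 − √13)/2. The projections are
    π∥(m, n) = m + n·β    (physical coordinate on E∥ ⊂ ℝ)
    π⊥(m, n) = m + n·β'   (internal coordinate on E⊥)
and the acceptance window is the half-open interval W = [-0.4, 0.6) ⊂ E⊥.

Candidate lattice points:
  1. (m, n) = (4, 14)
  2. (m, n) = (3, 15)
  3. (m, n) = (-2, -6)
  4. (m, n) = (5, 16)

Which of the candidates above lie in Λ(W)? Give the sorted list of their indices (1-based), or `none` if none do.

1, 3, 4

Numerically β ≈ 3.302776 and β' = −1/β ≈ -0.302776.
candidate 1: (m,n)=(4,14) → π∥ = 4+14·β ≈ 50.238859, π⊥ = 4+14·β' ≈ -0.238859 ∈ [-0.4, 0.6) ⇒ IN Λ
candidate 2: (m,n)=(3,15) → π∥ = 3+15·β ≈ 52.541635, π⊥ = 3+15·β' ≈ -1.541635 ∉ [-0.4, 0.6) ⇒ out
candidate 3: (m,n)=(-2,-6) → π∥ = -2-6·β ≈ -21.816654, π⊥ = -2-6·β' ≈ -0.183346 ∈ [-0.4, 0.6) ⇒ IN Λ
candidate 4: (m,n)=(5,16) → π∥ = 5+16·β ≈ 57.844410, π⊥ = 5+16·β' ≈ 0.155590 ∈ [-0.4, 0.6) ⇒ IN Λ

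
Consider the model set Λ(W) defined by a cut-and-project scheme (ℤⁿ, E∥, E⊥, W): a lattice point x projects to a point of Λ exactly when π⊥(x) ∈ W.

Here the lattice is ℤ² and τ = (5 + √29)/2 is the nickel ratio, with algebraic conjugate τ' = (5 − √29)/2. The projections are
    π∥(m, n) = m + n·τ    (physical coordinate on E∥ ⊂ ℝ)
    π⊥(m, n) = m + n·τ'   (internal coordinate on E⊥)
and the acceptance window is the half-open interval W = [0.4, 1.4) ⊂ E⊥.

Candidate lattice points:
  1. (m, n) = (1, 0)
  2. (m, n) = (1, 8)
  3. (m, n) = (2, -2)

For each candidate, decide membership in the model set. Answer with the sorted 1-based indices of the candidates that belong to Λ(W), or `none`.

τ' = (5−√29)/2 ≈ -0.19258.
#1 (1,0): internal coord 1 + (0)·τ' = +1.00000; +1.00000 ∈ [0.4, 1.4) → IN Λ
#2 (1,8): internal coord 1 + (8)·τ' = -0.54066; -0.54066 ∉ [0.4, 1.4) → out
#3 (2,-2): internal coord 2 + (-2)·τ' = +2.38516; +2.38516 ∉ [0.4, 1.4) → out

1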